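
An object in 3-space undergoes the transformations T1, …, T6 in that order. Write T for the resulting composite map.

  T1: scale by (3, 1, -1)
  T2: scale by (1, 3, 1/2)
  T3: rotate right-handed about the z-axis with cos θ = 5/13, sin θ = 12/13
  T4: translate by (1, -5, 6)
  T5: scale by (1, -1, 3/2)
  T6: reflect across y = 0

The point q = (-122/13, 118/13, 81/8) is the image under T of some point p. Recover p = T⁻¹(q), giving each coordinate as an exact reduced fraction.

p = (3, 5, -3/2)

T1 = [3 0 0 0; 0 1 0 0; 0 0 -1 0; 0 0 0 1]
T2·T1 = [3 0 0 0; 0 3 0 0; 0 0 -1/2 0; 0 0 0 1]
T3·…·T1 = [15/13 -36/13 0 0; 36/13 15/13 0 0; 0 0 -1/2 0; 0 0 0 1]
T4·…·T1 = [15/13 -36/13 0 1; 36/13 15/13 0 -5; 0 0 -1/2 6; 0 0 0 1]
T5·…·T1 = [15/13 -36/13 0 1; -36/13 -15/13 0 5; 0 0 -3/4 9; 0 0 0 1]
T6·…·T1 = [15/13 -36/13 0 1; 36/13 15/13 0 -5; 0 0 -3/4 9; 0 0 0 1]
det M = -27/4; M⁻¹ = [5/39 4/13 0 55/39; -4/13 5/39 0 37/39; 0 0 -4/3 12; 0 0 0 1]
M⁻¹ · (-122/13, 118/13, 81/8)ᵀ = (3, 5, -3/2)ᵀ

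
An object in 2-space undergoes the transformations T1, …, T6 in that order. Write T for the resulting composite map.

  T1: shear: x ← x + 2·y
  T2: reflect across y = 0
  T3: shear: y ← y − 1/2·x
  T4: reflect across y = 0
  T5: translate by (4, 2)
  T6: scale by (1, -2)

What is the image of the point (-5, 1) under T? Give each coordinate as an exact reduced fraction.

T(p) = (1, -3)

T1 shear: x ← x + 2·y: (-5, 1) → (-3, 1)
T2 reflect across y = 0: (-3, 1) → (-3, -1)
T3 shear: y ← y − 1/2·x: (-3, -1) → (-3, 1/2)
T4 reflect across y = 0: (-3, 1/2) → (-3, -1/2)
T5 translate by (4, 2): (-3, -1/2) → (1, 3/2)
T6 scale by (1, -2): (1, 3/2) → (1, -3)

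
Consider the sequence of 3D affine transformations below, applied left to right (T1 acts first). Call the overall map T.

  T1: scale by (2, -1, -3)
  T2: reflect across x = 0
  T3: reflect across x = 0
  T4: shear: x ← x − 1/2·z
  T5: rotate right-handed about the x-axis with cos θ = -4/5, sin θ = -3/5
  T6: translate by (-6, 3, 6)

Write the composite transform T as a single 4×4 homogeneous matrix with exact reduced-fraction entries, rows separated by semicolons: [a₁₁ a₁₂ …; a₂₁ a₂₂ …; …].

T = [2 0 3/2 -6; 0 4/5 -9/5 3; 0 3/5 12/5 6; 0 0 0 1]

T1 = [2 0 0 0; 0 -1 0 0; 0 0 -3 0; 0 0 0 1]
T2·T1 = [-2 0 0 0; 0 -1 0 0; 0 0 -3 0; 0 0 0 1]
T3·…·T1 = [2 0 0 0; 0 -1 0 0; 0 0 -3 0; 0 0 0 1]
T4·…·T1 = [2 0 3/2 0; 0 -1 0 0; 0 0 -3 0; 0 0 0 1]
T5·…·T1 = [2 0 3/2 0; 0 4/5 -9/5 0; 0 3/5 12/5 0; 0 0 0 1]
T6·…·T1 = [2 0 3/2 -6; 0 4/5 -9/5 3; 0 3/5 12/5 6; 0 0 0 1]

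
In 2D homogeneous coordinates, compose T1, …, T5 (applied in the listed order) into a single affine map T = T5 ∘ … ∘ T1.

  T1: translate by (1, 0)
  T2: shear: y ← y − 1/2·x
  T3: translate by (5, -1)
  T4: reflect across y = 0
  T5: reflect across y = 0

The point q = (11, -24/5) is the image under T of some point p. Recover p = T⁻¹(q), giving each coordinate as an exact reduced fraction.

T1 = [1 0 1; 0 1 0; 0 0 1]
T2·T1 = [1 0 1; -1/2 1 -1/2; 0 0 1]
T3·…·T1 = [1 0 6; -1/2 1 -3/2; 0 0 1]
T4·…·T1 = [1 0 6; 1/2 -1 3/2; 0 0 1]
T5·…·T1 = [1 0 6; -1/2 1 -3/2; 0 0 1]
det M = 1; M⁻¹ = [1 0 -6; 1/2 1 -3/2; 0 0 1]
M⁻¹ · (11, -24/5)ᵀ = (5, -4/5)ᵀ

p = (5, -4/5)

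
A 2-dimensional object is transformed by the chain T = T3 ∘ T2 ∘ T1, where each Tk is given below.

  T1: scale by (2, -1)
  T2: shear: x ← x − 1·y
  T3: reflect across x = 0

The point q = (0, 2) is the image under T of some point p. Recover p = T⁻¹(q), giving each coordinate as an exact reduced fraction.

p = (1, -2)

T1 = [2 0 0; 0 -1 0; 0 0 1]
T2·T1 = [2 1 0; 0 -1 0; 0 0 1]
T3·…·T1 = [-2 -1 0; 0 -1 0; 0 0 1]
det M = 2; M⁻¹ = [-1/2 1/2 0; 0 -1 0; 0 0 1]
M⁻¹ · (0, 2)ᵀ = (1, -2)ᵀ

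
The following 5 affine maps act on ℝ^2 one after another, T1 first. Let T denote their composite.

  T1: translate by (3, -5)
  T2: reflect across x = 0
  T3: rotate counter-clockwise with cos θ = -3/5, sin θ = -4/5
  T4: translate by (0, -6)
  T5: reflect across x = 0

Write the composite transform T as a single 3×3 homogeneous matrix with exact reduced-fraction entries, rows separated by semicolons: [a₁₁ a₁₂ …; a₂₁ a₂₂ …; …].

T = [-3/5 -4/5 11/5; 4/5 -3/5 -3/5; 0 0 1]

T1 = [1 0 3; 0 1 -5; 0 0 1]
T2·T1 = [-1 0 -3; 0 1 -5; 0 0 1]
T3·…·T1 = [3/5 4/5 -11/5; 4/5 -3/5 27/5; 0 0 1]
T4·…·T1 = [3/5 4/5 -11/5; 4/5 -3/5 -3/5; 0 0 1]
T5·…·T1 = [-3/5 -4/5 11/5; 4/5 -3/5 -3/5; 0 0 1]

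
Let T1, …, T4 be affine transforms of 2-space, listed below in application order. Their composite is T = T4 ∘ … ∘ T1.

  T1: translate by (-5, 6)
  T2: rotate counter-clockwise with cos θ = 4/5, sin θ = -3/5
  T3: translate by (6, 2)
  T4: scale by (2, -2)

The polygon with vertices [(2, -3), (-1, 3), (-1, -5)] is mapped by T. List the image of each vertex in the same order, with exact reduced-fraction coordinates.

T1 translate by (-5, 6): (2, -3) → (-3, 3); (-1, 3) → (-6, 9); (-1, -5) → (-6, 1)
T2 rotate counter-clockwise with cos θ = 4/5, sin θ = -3/5: (-3, 3) → (-3/5, 21/5); (-6, 9) → (3/5, 54/5); (-6, 1) → (-21/5, 22/5)
T3 translate by (6, 2): (-3/5, 21/5) → (27/5, 31/5); (3/5, 54/5) → (33/5, 64/5); (-21/5, 22/5) → (9/5, 32/5)
T4 scale by (2, -2): (27/5, 31/5) → (54/5, -62/5); (33/5, 64/5) → (66/5, -128/5); (9/5, 32/5) → (18/5, -64/5)

image vertices: (54/5, -62/5), (66/5, -128/5), (18/5, -64/5)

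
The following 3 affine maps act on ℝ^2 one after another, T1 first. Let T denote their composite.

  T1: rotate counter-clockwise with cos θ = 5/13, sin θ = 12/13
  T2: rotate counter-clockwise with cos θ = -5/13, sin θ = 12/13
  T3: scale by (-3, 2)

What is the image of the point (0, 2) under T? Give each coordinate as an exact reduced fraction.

T1 rotate counter-clockwise with cos θ = 5/13, sin θ = 12/13: (0, 2) → (-24/13, 10/13)
T2 rotate counter-clockwise with cos θ = -5/13, sin θ = 12/13: (-24/13, 10/13) → (0, -2)
T3 scale by (-3, 2): (0, -2) → (0, -4)

T(p) = (0, -4)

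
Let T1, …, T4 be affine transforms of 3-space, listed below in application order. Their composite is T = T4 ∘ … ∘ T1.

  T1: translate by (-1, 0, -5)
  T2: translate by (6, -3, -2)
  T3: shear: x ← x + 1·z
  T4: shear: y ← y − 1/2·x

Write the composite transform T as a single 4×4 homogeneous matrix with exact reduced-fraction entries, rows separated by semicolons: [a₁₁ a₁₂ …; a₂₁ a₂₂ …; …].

T = [1 0 1 -2; -1/2 1 -1/2 -2; 0 0 1 -7; 0 0 0 1]

T1 = [1 0 0 -1; 0 1 0 0; 0 0 1 -5; 0 0 0 1]
T2·T1 = [1 0 0 5; 0 1 0 -3; 0 0 1 -7; 0 0 0 1]
T3·…·T1 = [1 0 1 -2; 0 1 0 -3; 0 0 1 -7; 0 0 0 1]
T4·…·T1 = [1 0 1 -2; -1/2 1 -1/2 -2; 0 0 1 -7; 0 0 0 1]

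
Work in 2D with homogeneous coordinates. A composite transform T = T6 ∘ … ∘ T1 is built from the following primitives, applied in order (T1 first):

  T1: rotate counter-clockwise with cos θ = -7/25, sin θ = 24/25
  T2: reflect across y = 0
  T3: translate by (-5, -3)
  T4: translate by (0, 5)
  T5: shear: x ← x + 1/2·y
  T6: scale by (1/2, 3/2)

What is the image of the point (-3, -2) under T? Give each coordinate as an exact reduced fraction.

T(p) = (-1/25, 162/25)

T1 rotate counter-clockwise with cos θ = -7/25, sin θ = 24/25: (-3, -2) → (69/25, -58/25)
T2 reflect across y = 0: (69/25, -58/25) → (69/25, 58/25)
T3 translate by (-5, -3): (69/25, 58/25) → (-56/25, -17/25)
T4 translate by (0, 5): (-56/25, -17/25) → (-56/25, 108/25)
T5 shear: x ← x + 1/2·y: (-56/25, 108/25) → (-2/25, 108/25)
T6 scale by (1/2, 3/2): (-2/25, 108/25) → (-1/25, 162/25)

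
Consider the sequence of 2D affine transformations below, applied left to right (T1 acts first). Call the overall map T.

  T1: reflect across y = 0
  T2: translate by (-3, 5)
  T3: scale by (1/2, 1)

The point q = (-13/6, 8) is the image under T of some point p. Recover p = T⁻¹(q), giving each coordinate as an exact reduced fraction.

T1 = [1 0 0; 0 -1 0; 0 0 1]
T2·T1 = [1 0 -3; 0 -1 5; 0 0 1]
T3·…·T1 = [1/2 0 -3/2; 0 -1 5; 0 0 1]
det M = -1/2; M⁻¹ = [2 0 3; 0 -1 5; 0 0 1]
M⁻¹ · (-13/6, 8)ᵀ = (-4/3, -3)ᵀ

p = (-4/3, -3)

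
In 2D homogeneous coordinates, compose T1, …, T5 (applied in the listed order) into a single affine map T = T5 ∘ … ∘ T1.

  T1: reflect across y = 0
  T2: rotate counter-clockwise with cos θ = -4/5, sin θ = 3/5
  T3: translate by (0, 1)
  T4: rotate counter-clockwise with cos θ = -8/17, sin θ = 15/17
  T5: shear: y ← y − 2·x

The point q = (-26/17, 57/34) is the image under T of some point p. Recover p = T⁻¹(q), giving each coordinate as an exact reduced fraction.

p = (1, 1/2)

T1 = [1 0 0; 0 -1 0; 0 0 1]
T2·T1 = [-4/5 3/5 0; 3/5 4/5 0; 0 0 1]
T3·…·T1 = [-4/5 3/5 0; 3/5 4/5 1; 0 0 1]
T4·…·T1 = [-13/85 -84/85 -15/17; -84/85 13/85 -8/17; 0 0 1]
T5·…·T1 = [-13/85 -84/85 -15/17; -58/85 181/85 22/17; 0 0 1]
det M = -1; M⁻¹ = [-181/85 -84/85 -3/5; -58/85 13/85 -4/5; 0 0 1]
M⁻¹ · (-26/17, 57/34)ᵀ = (1, 1/2)ᵀ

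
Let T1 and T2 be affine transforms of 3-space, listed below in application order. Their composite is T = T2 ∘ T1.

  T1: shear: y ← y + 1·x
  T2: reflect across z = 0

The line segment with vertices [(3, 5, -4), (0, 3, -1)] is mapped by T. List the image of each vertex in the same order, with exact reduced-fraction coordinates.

T1 shear: y ← y + 1·x: (3, 5, -4) → (3, 8, -4); (0, 3, -1) → (0, 3, -1)
T2 reflect across z = 0: (3, 8, -4) → (3, 8, 4); (0, 3, -1) → (0, 3, 1)

image vertices: (3, 8, 4), (0, 3, 1)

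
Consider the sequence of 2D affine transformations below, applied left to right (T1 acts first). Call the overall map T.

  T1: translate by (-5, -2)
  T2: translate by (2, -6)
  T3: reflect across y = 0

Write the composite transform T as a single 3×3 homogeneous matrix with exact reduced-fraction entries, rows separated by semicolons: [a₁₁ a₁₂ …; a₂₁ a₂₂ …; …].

T = [1 0 -3; 0 -1 8; 0 0 1]

T1 = [1 0 -5; 0 1 -2; 0 0 1]
T2·T1 = [1 0 -3; 0 1 -8; 0 0 1]
T3·…·T1 = [1 0 -3; 0 -1 8; 0 0 1]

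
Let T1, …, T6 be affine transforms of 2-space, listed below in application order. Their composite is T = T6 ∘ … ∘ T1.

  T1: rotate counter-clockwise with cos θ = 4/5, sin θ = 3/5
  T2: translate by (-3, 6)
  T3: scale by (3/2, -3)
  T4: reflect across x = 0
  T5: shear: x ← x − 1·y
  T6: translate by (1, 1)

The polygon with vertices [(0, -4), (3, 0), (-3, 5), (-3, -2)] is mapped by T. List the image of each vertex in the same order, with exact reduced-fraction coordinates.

image vertices: (103/10, -37/5), (253/10, -112/5), (191/5, -118/5), (151/10, -34/5)

T1 rotate counter-clockwise with cos θ = 4/5, sin θ = 3/5: (0, -4) → (12/5, -16/5); (3, 0) → (12/5, 9/5); (-3, 5) → (-27/5, 11/5); (-3, -2) → (-6/5, -17/5)
T2 translate by (-3, 6): (12/5, -16/5) → (-3/5, 14/5); (12/5, 9/5) → (-3/5, 39/5); (-27/5, 11/5) → (-42/5, 41/5); (-6/5, -17/5) → (-21/5, 13/5)
T3 scale by (3/2, -3): (-3/5, 14/5) → (-9/10, -42/5); (-3/5, 39/5) → (-9/10, -117/5); (-42/5, 41/5) → (-63/5, -123/5); (-21/5, 13/5) → (-63/10, -39/5)
T4 reflect across x = 0: (-9/10, -42/5) → (9/10, -42/5); (-9/10, -117/5) → (9/10, -117/5); (-63/5, -123/5) → (63/5, -123/5); (-63/10, -39/5) → (63/10, -39/5)
T5 shear: x ← x − 1·y: (9/10, -42/5) → (93/10, -42/5); (9/10, -117/5) → (243/10, -117/5); (63/5, -123/5) → (186/5, -123/5); (63/10, -39/5) → (141/10, -39/5)
T6 translate by (1, 1): (93/10, -42/5) → (103/10, -37/5); (243/10, -117/5) → (253/10, -112/5); (186/5, -123/5) → (191/5, -118/5); (141/10, -39/5) → (151/10, -34/5)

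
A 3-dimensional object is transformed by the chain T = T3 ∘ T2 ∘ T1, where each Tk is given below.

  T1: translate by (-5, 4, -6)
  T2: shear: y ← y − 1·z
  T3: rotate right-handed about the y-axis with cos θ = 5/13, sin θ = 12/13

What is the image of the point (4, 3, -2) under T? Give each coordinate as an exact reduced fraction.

T1 translate by (-5, 4, -6): (4, 3, -2) → (-1, 7, -8)
T2 shear: y ← y − 1·z: (-1, 7, -8) → (-1, 15, -8)
T3 rotate right-handed about the y-axis with cos θ = 5/13, sin θ = 12/13: (-1, 15, -8) → (-101/13, 15, -28/13)

T(p) = (-101/13, 15, -28/13)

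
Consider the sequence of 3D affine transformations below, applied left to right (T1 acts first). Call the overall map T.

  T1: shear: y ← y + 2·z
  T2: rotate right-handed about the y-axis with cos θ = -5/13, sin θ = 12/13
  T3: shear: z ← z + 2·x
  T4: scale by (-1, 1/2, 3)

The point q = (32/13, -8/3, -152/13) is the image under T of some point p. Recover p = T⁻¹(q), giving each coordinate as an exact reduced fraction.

T1 = [1 0 0 0; 0 1 2 0; 0 0 1 0; 0 0 0 1]
T2·T1 = [-5/13 0 12/13 0; 0 1 2 0; -12/13 0 -5/13 0; 0 0 0 1]
T3·…·T1 = [-5/13 0 12/13 0; 0 1 2 0; -22/13 0 19/13 0; 0 0 0 1]
T4·…·T1 = [5/13 0 -12/13 0; 0 1/2 1 0; -66/13 0 57/13 0; 0 0 0 1]
det M = -3/2; M⁻¹ = [-19/13 0 -4/13 0; 44/13 2 10/39 0; -22/13 0 -5/39 0; 0 0 0 1]
M⁻¹ · (32/13, -8/3, -152/13)ᵀ = (0, 0, -8/3)ᵀ

p = (0, 0, -8/3)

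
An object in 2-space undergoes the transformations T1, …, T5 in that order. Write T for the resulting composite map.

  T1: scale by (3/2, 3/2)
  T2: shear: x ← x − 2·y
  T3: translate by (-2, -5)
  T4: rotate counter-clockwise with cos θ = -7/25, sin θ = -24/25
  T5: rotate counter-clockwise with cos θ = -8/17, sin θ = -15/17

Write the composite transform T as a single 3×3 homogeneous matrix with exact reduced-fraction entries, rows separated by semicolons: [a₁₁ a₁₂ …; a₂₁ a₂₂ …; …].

T1 = [3/2 0 0; 0 3/2 0; 0 0 1]
T2·T1 = [3/2 -3 0; 0 3/2 0; 0 0 1]
T3·…·T1 = [3/2 -3 -2; 0 3/2 -5; 0 0 1]
T4·…·T1 = [-21/50 57/25 -106/25; -36/25 123/50 83/25; 0 0 1]
T5·…·T1 = [-456/425 933/850 2093/425; 891/850 -1347/425 926/425; 0 0 1]

T = [-456/425 933/850 2093/425; 891/850 -1347/425 926/425; 0 0 1]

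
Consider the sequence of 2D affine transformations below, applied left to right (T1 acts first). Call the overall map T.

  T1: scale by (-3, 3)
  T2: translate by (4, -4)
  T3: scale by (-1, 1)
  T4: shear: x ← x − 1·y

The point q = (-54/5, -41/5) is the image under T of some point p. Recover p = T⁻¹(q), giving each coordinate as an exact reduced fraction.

p = (-5, -7/5)

T1 = [-3 0 0; 0 3 0; 0 0 1]
T2·T1 = [-3 0 4; 0 3 -4; 0 0 1]
T3·…·T1 = [3 0 -4; 0 3 -4; 0 0 1]
T4·…·T1 = [3 -3 0; 0 3 -4; 0 0 1]
det M = 9; M⁻¹ = [1/3 1/3 4/3; 0 1/3 4/3; 0 0 1]
M⁻¹ · (-54/5, -41/5)ᵀ = (-5, -7/5)ᵀ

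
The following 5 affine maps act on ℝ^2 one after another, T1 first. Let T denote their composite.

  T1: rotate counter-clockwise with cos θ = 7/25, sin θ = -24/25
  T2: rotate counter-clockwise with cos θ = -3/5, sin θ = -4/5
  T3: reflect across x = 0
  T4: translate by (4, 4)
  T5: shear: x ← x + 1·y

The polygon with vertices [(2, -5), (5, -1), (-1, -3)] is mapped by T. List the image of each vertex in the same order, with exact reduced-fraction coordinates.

image vertices: (1687/125, 1173/125), (1878/125, 837/125), (1058/125, 807/125)

T1 rotate counter-clockwise with cos θ = 7/25, sin θ = -24/25: (2, -5) → (-106/25, -83/25); (5, -1) → (11/25, -127/25); (-1, -3) → (-79/25, 3/25)
T2 rotate counter-clockwise with cos θ = -3/5, sin θ = -4/5: (-106/25, -83/25) → (-14/125, 673/125); (11/25, -127/25) → (-541/125, 337/125); (-79/25, 3/25) → (249/125, 307/125)
T3 reflect across x = 0: (-14/125, 673/125) → (14/125, 673/125); (-541/125, 337/125) → (541/125, 337/125); (249/125, 307/125) → (-249/125, 307/125)
T4 translate by (4, 4): (14/125, 673/125) → (514/125, 1173/125); (541/125, 337/125) → (1041/125, 837/125); (-249/125, 307/125) → (251/125, 807/125)
T5 shear: x ← x + 1·y: (514/125, 1173/125) → (1687/125, 1173/125); (1041/125, 837/125) → (1878/125, 837/125); (251/125, 807/125) → (1058/125, 807/125)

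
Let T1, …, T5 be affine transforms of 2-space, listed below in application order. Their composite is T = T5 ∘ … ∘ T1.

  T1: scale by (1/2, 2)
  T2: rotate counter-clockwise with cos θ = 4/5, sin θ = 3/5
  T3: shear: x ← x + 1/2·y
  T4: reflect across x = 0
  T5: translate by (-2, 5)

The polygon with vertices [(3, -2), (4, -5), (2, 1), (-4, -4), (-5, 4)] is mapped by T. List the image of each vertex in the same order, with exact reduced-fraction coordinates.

T1 scale by (1/2, 2): (3, -2) → (3/2, -4); (4, -5) → (2, -10); (2, 1) → (1, 2); (-4, -4) → (-2, -8); (-5, 4) → (-5/2, 8)
T2 rotate counter-clockwise with cos θ = 4/5, sin θ = 3/5: (3/2, -4) → (18/5, -23/10); (2, -10) → (38/5, -34/5); (1, 2) → (-2/5, 11/5); (-2, -8) → (16/5, -38/5); (-5/2, 8) → (-34/5, 49/10)
T3 shear: x ← x + 1/2·y: (18/5, -23/10) → (49/20, -23/10); (38/5, -34/5) → (21/5, -34/5); (-2/5, 11/5) → (7/10, 11/5); (16/5, -38/5) → (-3/5, -38/5); (-34/5, 49/10) → (-87/20, 49/10)
T4 reflect across x = 0: (49/20, -23/10) → (-49/20, -23/10); (21/5, -34/5) → (-21/5, -34/5); (7/10, 11/5) → (-7/10, 11/5); (-3/5, -38/5) → (3/5, -38/5); (-87/20, 49/10) → (87/20, 49/10)
T5 translate by (-2, 5): (-49/20, -23/10) → (-89/20, 27/10); (-21/5, -34/5) → (-31/5, -9/5); (-7/10, 11/5) → (-27/10, 36/5); (3/5, -38/5) → (-7/5, -13/5); (87/20, 49/10) → (47/20, 99/10)

image vertices: (-89/20, 27/10), (-31/5, -9/5), (-27/10, 36/5), (-7/5, -13/5), (47/20, 99/10)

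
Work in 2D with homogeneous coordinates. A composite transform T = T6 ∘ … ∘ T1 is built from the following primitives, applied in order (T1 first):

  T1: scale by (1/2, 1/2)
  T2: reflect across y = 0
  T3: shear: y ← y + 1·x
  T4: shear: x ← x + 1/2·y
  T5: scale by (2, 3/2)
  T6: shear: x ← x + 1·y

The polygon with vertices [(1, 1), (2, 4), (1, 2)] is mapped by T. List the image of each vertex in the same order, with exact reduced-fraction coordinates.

T1 scale by (1/2, 1/2): (1, 1) → (1/2, 1/2); (2, 4) → (1, 2); (1, 2) → (1/2, 1)
T2 reflect across y = 0: (1/2, 1/2) → (1/2, -1/2); (1, 2) → (1, -2); (1/2, 1) → (1/2, -1)
T3 shear: y ← y + 1·x: (1/2, -1/2) → (1/2, 0); (1, -2) → (1, -1); (1/2, -1) → (1/2, -1/2)
T4 shear: x ← x + 1/2·y: (1/2, 0) → (1/2, 0); (1, -1) → (1/2, -1); (1/2, -1/2) → (1/4, -1/2)
T5 scale by (2, 3/2): (1/2, 0) → (1, 0); (1/2, -1) → (1, -3/2); (1/4, -1/2) → (1/2, -3/4)
T6 shear: x ← x + 1·y: (1, 0) → (1, 0); (1, -3/2) → (-1/2, -3/2); (1/2, -3/4) → (-1/4, -3/4)

image vertices: (1, 0), (-1/2, -3/2), (-1/4, -3/4)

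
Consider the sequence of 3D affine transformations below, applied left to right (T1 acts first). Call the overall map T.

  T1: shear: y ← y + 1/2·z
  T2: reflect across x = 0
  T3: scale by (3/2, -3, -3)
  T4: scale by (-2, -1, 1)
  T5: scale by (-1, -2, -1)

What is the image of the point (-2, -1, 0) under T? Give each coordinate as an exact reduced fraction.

T(p) = (6, 6, 0)

T1 shear: y ← y + 1/2·z: (-2, -1, 0) → (-2, -1, 0)
T2 reflect across x = 0: (-2, -1, 0) → (2, -1, 0)
T3 scale by (3/2, -3, -3): (2, -1, 0) → (3, 3, 0)
T4 scale by (-2, -1, 1): (3, 3, 0) → (-6, -3, 0)
T5 scale by (-1, -2, -1): (-6, -3, 0) → (6, 6, 0)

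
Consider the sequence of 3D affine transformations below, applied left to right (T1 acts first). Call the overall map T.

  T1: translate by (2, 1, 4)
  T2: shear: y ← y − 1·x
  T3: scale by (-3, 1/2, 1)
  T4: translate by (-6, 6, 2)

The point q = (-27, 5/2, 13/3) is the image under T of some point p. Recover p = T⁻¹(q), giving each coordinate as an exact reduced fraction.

T1 = [1 0 0 2; 0 1 0 1; 0 0 1 4; 0 0 0 1]
T2·T1 = [1 0 0 2; -1 1 0 -1; 0 0 1 4; 0 0 0 1]
T3·…·T1 = [-3 0 0 -6; -1/2 1/2 0 -1/2; 0 0 1 4; 0 0 0 1]
T4·…·T1 = [-3 0 0 -12; -1/2 1/2 0 11/2; 0 0 1 6; 0 0 0 1]
det M = -3/2; M⁻¹ = [-1/3 0 0 -4; -1/3 2 0 -15; 0 0 1 -6; 0 0 0 1]
M⁻¹ · (-27, 5/2, 13/3)ᵀ = (5, -1, -5/3)ᵀ

p = (5, -1, -5/3)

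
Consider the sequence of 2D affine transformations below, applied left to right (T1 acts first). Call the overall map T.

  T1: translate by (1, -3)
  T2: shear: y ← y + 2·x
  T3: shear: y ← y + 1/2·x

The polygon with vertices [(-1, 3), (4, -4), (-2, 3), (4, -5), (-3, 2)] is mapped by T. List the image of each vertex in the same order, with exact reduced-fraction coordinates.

image vertices: (0, 0), (5, 11/2), (-1, -5/2), (5, 9/2), (-2, -6)

T1 translate by (1, -3): (-1, 3) → (0, 0); (4, -4) → (5, -7); (-2, 3) → (-1, 0); (4, -5) → (5, -8); (-3, 2) → (-2, -1)
T2 shear: y ← y + 2·x: (0, 0) → (0, 0); (5, -7) → (5, 3); (-1, 0) → (-1, -2); (5, -8) → (5, 2); (-2, -1) → (-2, -5)
T3 shear: y ← y + 1/2·x: (0, 0) → (0, 0); (5, 3) → (5, 11/2); (-1, -2) → (-1, -5/2); (5, 2) → (5, 9/2); (-2, -5) → (-2, -6)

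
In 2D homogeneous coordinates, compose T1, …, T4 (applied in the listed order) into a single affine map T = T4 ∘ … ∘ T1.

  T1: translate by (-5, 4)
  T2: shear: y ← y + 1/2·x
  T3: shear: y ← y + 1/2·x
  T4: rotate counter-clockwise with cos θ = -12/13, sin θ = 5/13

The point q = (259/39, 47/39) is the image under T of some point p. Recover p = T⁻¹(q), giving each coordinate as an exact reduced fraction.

p = (-2/3, -2)

T1 = [1 0 -5; 0 1 4; 0 0 1]
T2·T1 = [1 0 -5; 1/2 1 3/2; 0 0 1]
T3·…·T1 = [1 0 -5; 1 1 -1; 0 0 1]
T4·…·T1 = [-17/13 -5/13 5; -7/13 -12/13 -1; 0 0 1]
det M = 1; M⁻¹ = [-12/13 5/13 5; 7/13 -17/13 -4; 0 0 1]
M⁻¹ · (259/39, 47/39)ᵀ = (-2/3, -2)ᵀ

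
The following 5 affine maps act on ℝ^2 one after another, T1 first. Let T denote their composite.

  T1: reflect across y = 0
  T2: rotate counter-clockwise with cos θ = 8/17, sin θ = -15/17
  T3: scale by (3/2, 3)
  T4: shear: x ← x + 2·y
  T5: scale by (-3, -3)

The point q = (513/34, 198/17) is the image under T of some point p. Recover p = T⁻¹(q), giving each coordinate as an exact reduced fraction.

p = (2, -1)

T1 = [1 0 0; 0 -1 0; 0 0 1]
T2·T1 = [8/17 -15/17 0; -15/17 -8/17 0; 0 0 1]
T3·…·T1 = [12/17 -45/34 0; -45/17 -24/17 0; 0 0 1]
T4·…·T1 = [-78/17 -141/34 0; -45/17 -24/17 0; 0 0 1]
T5·…·T1 = [234/17 423/34 0; 135/17 72/17 0; 0 0 1]
det M = -81/2; M⁻¹ = [-16/153 47/153 0; 10/51 -52/153 0; 0 0 1]
M⁻¹ · (513/34, 198/17)ᵀ = (2, -1)ᵀ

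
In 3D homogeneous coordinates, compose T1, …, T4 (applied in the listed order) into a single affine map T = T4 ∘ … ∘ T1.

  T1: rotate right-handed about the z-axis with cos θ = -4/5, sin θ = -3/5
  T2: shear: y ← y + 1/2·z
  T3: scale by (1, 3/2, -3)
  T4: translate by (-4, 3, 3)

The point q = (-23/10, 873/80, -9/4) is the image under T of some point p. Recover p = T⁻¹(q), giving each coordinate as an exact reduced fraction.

p = (-4, -5/2, 7/4)

T1 = [-4/5 3/5 0 0; -3/5 -4/5 0 0; 0 0 1 0; 0 0 0 1]
T2·T1 = [-4/5 3/5 0 0; -3/5 -4/5 1/2 0; 0 0 1 0; 0 0 0 1]
T3·…·T1 = [-4/5 3/5 0 0; -9/10 -6/5 3/4 0; 0 0 -3 0; 0 0 0 1]
T4·…·T1 = [-4/5 3/5 0 -4; -9/10 -6/5 3/4 3; 0 0 -3 3; 0 0 0 1]
det M = -9/2; M⁻¹ = [-4/5 -2/5 -1/10 -17/10; 3/5 -8/15 -2/15 22/5; 0 0 -1/3 1; 0 0 0 1]
M⁻¹ · (-23/10, 873/80, -9/4)ᵀ = (-4, -5/2, 7/4)ᵀ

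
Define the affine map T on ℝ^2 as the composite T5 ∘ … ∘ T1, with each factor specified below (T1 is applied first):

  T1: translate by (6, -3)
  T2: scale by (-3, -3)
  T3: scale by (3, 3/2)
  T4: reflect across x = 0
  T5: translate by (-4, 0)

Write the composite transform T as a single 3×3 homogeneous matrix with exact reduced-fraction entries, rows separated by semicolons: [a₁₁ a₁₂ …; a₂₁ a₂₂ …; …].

T1 = [1 0 6; 0 1 -3; 0 0 1]
T2·T1 = [-3 0 -18; 0 -3 9; 0 0 1]
T3·…·T1 = [-9 0 -54; 0 -9/2 27/2; 0 0 1]
T4·…·T1 = [9 0 54; 0 -9/2 27/2; 0 0 1]
T5·…·T1 = [9 0 50; 0 -9/2 27/2; 0 0 1]

T = [9 0 50; 0 -9/2 27/2; 0 0 1]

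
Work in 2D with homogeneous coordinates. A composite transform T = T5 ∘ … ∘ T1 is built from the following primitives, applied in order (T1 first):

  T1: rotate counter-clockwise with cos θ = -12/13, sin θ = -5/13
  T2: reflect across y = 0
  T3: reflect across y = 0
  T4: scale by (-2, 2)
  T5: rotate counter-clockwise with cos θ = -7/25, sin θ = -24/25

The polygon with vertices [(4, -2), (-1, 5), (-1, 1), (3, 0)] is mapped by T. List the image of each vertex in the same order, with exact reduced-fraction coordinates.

T1 rotate counter-clockwise with cos θ = -12/13, sin θ = -5/13: (4, -2) → (-58/13, 4/13); (-1, 5) → (37/13, -55/13); (-1, 1) → (17/13, -7/13); (3, 0) → (-36/13, -15/13)
T2 reflect across y = 0: (-58/13, 4/13) → (-58/13, -4/13); (37/13, -55/13) → (37/13, 55/13); (17/13, -7/13) → (17/13, 7/13); (-36/13, -15/13) → (-36/13, 15/13)
T3 reflect across y = 0: (-58/13, -4/13) → (-58/13, 4/13); (37/13, 55/13) → (37/13, -55/13); (17/13, 7/13) → (17/13, -7/13); (-36/13, 15/13) → (-36/13, -15/13)
T4 scale by (-2, 2): (-58/13, 4/13) → (116/13, 8/13); (37/13, -55/13) → (-74/13, -110/13); (17/13, -7/13) → (-34/13, -14/13); (-36/13, -15/13) → (72/13, -30/13)
T5 rotate counter-clockwise with cos θ = -7/25, sin θ = -24/25: (116/13, 8/13) → (-124/65, -568/65); (-74/13, -110/13) → (-2122/325, 2546/325); (-34/13, -14/13) → (-98/325, 914/325); (72/13, -30/13) → (-1224/325, -1518/325)

image vertices: (-124/65, -568/65), (-2122/325, 2546/325), (-98/325, 914/325), (-1224/325, -1518/325)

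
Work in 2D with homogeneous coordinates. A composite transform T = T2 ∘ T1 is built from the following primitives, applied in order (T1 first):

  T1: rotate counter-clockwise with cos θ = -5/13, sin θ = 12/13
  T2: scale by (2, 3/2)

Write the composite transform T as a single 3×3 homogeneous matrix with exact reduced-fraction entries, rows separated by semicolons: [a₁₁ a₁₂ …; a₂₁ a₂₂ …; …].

T = [-10/13 -24/13 0; 18/13 -15/26 0; 0 0 1]

T1 = [-5/13 -12/13 0; 12/13 -5/13 0; 0 0 1]
T2·T1 = [-10/13 -24/13 0; 18/13 -15/26 0; 0 0 1]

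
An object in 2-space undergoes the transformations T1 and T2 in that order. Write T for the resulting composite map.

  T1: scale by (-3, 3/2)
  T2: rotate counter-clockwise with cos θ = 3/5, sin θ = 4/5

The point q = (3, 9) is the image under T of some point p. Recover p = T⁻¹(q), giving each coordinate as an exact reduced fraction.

p = (-3, 2)

T1 = [-3 0 0; 0 3/2 0; 0 0 1]
T2·T1 = [-9/5 -6/5 0; -12/5 9/10 0; 0 0 1]
det M = -9/2; M⁻¹ = [-1/5 -4/15 0; -8/15 2/5 0; 0 0 1]
M⁻¹ · (3, 9)ᵀ = (-3, 2)ᵀ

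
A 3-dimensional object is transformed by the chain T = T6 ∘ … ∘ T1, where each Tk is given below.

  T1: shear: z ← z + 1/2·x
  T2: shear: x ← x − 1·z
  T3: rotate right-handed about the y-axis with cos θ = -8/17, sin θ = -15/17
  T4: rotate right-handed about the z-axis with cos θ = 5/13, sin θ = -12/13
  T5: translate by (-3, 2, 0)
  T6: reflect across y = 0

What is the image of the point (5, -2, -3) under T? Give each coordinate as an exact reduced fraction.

T(p) = (-2507/442, -710/221, 173/34)

T1 shear: z ← z + 1/2·x: (5, -2, -3) → (5, -2, -1/2)
T2 shear: x ← x − 1·z: (5, -2, -1/2) → (11/2, -2, -1/2)
T3 rotate right-handed about the y-axis with cos θ = -8/17, sin θ = -15/17: (11/2, -2, -1/2) → (-73/34, -2, 173/34)
T4 rotate right-handed about the z-axis with cos θ = 5/13, sin θ = -12/13: (-73/34, -2, 173/34) → (-1181/442, 268/221, 173/34)
T5 translate by (-3, 2, 0): (-1181/442, 268/221, 173/34) → (-2507/442, 710/221, 173/34)
T6 reflect across y = 0: (-2507/442, 710/221, 173/34) → (-2507/442, -710/221, 173/34)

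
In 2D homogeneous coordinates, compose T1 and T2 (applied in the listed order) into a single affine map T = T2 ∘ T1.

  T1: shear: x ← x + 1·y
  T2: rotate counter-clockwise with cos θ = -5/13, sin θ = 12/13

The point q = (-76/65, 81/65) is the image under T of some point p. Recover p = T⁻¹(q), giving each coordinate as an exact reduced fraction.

p = (1, 3/5)

T1 = [1 1 0; 0 1 0; 0 0 1]
T2·T1 = [-5/13 -17/13 0; 12/13 7/13 0; 0 0 1]
det M = 1; M⁻¹ = [7/13 17/13 0; -12/13 -5/13 0; 0 0 1]
M⁻¹ · (-76/65, 81/65)ᵀ = (1, 3/5)ᵀ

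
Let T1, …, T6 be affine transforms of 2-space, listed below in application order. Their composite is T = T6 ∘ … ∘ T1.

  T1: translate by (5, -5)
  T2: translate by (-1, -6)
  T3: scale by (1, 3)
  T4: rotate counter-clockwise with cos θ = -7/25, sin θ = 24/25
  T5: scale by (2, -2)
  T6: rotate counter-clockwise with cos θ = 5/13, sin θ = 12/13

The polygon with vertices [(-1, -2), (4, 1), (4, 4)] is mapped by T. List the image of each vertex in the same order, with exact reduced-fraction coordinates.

T1 translate by (5, -5): (-1, -2) → (4, -7); (4, 1) → (9, -4); (4, 4) → (9, -1)
T2 translate by (-1, -6): (4, -7) → (3, -13); (9, -4) → (8, -10); (9, -1) → (8, -7)
T3 scale by (1, 3): (3, -13) → (3, -39); (8, -10) → (8, -30); (8, -7) → (8, -21)
T4 rotate counter-clockwise with cos θ = -7/25, sin θ = 24/25: (3, -39) → (183/5, 69/5); (8, -30) → (664/25, 402/25); (8, -21) → (448/25, 339/25)
T5 scale by (2, -2): (183/5, 69/5) → (366/5, -138/5); (664/25, 402/25) → (1328/25, -804/25); (448/25, 339/25) → (896/25, -678/25)
T6 rotate counter-clockwise with cos θ = 5/13, sin θ = 12/13: (366/5, -138/5) → (3486/65, 3702/65); (1328/25, -804/25) → (16288/325, 11916/325); (896/25, -678/25) → (12616/325, 7362/325)

image vertices: (3486/65, 3702/65), (16288/325, 11916/325), (12616/325, 7362/325)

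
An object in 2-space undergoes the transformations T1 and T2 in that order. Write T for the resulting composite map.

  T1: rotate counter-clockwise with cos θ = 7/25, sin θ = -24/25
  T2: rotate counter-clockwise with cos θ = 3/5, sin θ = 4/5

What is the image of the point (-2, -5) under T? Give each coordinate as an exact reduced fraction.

T1 rotate counter-clockwise with cos θ = 7/25, sin θ = -24/25: (-2, -5) → (-134/25, 13/25)
T2 rotate counter-clockwise with cos θ = 3/5, sin θ = 4/5: (-134/25, 13/25) → (-454/125, -497/125)

T(p) = (-454/125, -497/125)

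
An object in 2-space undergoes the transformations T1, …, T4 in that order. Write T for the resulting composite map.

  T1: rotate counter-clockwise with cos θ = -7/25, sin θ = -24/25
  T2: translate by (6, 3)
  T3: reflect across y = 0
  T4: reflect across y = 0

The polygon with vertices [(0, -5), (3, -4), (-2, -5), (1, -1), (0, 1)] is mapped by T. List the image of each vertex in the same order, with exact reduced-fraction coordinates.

T1 rotate counter-clockwise with cos θ = -7/25, sin θ = -24/25: (0, -5) → (-24/5, 7/5); (3, -4) → (-117/25, -44/25); (-2, -5) → (-106/25, 83/25); (1, -1) → (-31/25, -17/25); (0, 1) → (24/25, -7/25)
T2 translate by (6, 3): (-24/5, 7/5) → (6/5, 22/5); (-117/25, -44/25) → (33/25, 31/25); (-106/25, 83/25) → (44/25, 158/25); (-31/25, -17/25) → (119/25, 58/25); (24/25, -7/25) → (174/25, 68/25)
T3 reflect across y = 0: (6/5, 22/5) → (6/5, -22/5); (33/25, 31/25) → (33/25, -31/25); (44/25, 158/25) → (44/25, -158/25); (119/25, 58/25) → (119/25, -58/25); (174/25, 68/25) → (174/25, -68/25)
T4 reflect across y = 0: (6/5, -22/5) → (6/5, 22/5); (33/25, -31/25) → (33/25, 31/25); (44/25, -158/25) → (44/25, 158/25); (119/25, -58/25) → (119/25, 58/25); (174/25, -68/25) → (174/25, 68/25)

image vertices: (6/5, 22/5), (33/25, 31/25), (44/25, 158/25), (119/25, 58/25), (174/25, 68/25)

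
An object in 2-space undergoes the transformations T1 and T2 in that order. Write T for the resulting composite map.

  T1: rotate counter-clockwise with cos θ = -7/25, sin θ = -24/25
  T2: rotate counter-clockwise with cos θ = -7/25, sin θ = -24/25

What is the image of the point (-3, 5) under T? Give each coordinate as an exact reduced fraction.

T(p) = (-99/625, -3643/625)

T1 rotate counter-clockwise with cos θ = -7/25, sin θ = -24/25: (-3, 5) → (141/25, 37/25)
T2 rotate counter-clockwise with cos θ = -7/25, sin θ = -24/25: (141/25, 37/25) → (-99/625, -3643/625)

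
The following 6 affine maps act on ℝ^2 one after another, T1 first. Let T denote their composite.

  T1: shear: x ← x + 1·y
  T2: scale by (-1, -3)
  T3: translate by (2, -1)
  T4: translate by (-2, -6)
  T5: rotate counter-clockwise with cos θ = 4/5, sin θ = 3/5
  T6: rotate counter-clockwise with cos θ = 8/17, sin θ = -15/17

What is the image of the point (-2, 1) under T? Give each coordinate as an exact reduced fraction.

T(p) = (-283/85, -806/85)

T1 shear: x ← x + 1·y: (-2, 1) → (-1, 1)
T2 scale by (-1, -3): (-1, 1) → (1, -3)
T3 translate by (2, -1): (1, -3) → (3, -4)
T4 translate by (-2, -6): (3, -4) → (1, -10)
T5 rotate counter-clockwise with cos θ = 4/5, sin θ = 3/5: (1, -10) → (34/5, -37/5)
T6 rotate counter-clockwise with cos θ = 8/17, sin θ = -15/17: (34/5, -37/5) → (-283/85, -806/85)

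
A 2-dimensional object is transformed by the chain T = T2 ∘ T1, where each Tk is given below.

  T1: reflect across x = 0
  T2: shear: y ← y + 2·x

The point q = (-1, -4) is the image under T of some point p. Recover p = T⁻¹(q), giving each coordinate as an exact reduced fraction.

p = (1, -2)

T1 = [-1 0 0; 0 1 0; 0 0 1]
T2·T1 = [-1 0 0; -2 1 0; 0 0 1]
det M = -1; M⁻¹ = [-1 0 0; -2 1 0; 0 0 1]
M⁻¹ · (-1, -4)ᵀ = (1, -2)ᵀ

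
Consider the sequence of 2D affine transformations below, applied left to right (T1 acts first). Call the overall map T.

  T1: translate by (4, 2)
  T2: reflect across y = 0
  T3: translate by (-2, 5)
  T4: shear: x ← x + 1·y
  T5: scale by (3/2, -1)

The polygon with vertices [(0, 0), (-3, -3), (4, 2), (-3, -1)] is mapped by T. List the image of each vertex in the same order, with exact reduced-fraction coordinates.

image vertices: (15/2, -3), (15/2, -6), (21/2, -1), (9/2, -4)

T1 translate by (4, 2): (0, 0) → (4, 2); (-3, -3) → (1, -1); (4, 2) → (8, 4); (-3, -1) → (1, 1)
T2 reflect across y = 0: (4, 2) → (4, -2); (1, -1) → (1, 1); (8, 4) → (8, -4); (1, 1) → (1, -1)
T3 translate by (-2, 5): (4, -2) → (2, 3); (1, 1) → (-1, 6); (8, -4) → (6, 1); (1, -1) → (-1, 4)
T4 shear: x ← x + 1·y: (2, 3) → (5, 3); (-1, 6) → (5, 6); (6, 1) → (7, 1); (-1, 4) → (3, 4)
T5 scale by (3/2, -1): (5, 3) → (15/2, -3); (5, 6) → (15/2, -6); (7, 1) → (21/2, -1); (3, 4) → (9/2, -4)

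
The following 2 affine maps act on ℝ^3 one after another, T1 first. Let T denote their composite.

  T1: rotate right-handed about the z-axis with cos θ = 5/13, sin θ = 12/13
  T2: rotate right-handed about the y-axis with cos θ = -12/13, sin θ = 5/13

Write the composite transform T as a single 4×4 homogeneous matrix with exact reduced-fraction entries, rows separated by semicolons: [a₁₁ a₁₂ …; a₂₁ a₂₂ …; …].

T = [-60/169 144/169 5/13 0; 12/13 5/13 0 0; -25/169 60/169 -12/13 0; 0 0 0 1]

T1 = [5/13 -12/13 0 0; 12/13 5/13 0 0; 0 0 1 0; 0 0 0 1]
T2·T1 = [-60/169 144/169 5/13 0; 12/13 5/13 0 0; -25/169 60/169 -12/13 0; 0 0 0 1]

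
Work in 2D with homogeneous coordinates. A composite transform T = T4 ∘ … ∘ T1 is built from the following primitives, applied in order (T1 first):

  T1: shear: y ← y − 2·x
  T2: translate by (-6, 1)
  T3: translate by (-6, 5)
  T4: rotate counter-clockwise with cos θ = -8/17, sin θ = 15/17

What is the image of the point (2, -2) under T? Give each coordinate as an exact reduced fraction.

T1 shear: y ← y − 2·x: (2, -2) → (2, -6)
T2 translate by (-6, 1): (2, -6) → (-4, -5)
T3 translate by (-6, 5): (-4, -5) → (-10, 0)
T4 rotate counter-clockwise with cos θ = -8/17, sin θ = 15/17: (-10, 0) → (80/17, -150/17)

T(p) = (80/17, -150/17)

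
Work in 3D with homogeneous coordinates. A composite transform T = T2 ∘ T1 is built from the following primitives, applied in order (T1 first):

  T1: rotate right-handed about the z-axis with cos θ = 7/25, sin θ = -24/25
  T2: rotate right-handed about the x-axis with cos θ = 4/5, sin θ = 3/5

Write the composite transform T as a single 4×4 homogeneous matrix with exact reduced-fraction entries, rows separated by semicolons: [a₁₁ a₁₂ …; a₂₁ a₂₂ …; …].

T = [7/25 24/25 0 0; -96/125 28/125 -3/5 0; -72/125 21/125 4/5 0; 0 0 0 1]

T1 = [7/25 24/25 0 0; -24/25 7/25 0 0; 0 0 1 0; 0 0 0 1]
T2·T1 = [7/25 24/25 0 0; -96/125 28/125 -3/5 0; -72/125 21/125 4/5 0; 0 0 0 1]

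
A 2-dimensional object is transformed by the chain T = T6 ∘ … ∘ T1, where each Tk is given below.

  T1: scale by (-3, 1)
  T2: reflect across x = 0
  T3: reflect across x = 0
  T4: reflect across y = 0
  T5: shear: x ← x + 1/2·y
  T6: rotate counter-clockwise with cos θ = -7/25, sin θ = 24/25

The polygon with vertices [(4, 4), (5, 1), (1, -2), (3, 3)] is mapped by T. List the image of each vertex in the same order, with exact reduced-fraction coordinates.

image vertices: (194/25, -308/25), (53/10, -73/5), (-34/25, -62/25), (291/50, -231/25)

T1 scale by (-3, 1): (4, 4) → (-12, 4); (5, 1) → (-15, 1); (1, -2) → (-3, -2); (3, 3) → (-9, 3)
T2 reflect across x = 0: (-12, 4) → (12, 4); (-15, 1) → (15, 1); (-3, -2) → (3, -2); (-9, 3) → (9, 3)
T3 reflect across x = 0: (12, 4) → (-12, 4); (15, 1) → (-15, 1); (3, -2) → (-3, -2); (9, 3) → (-9, 3)
T4 reflect across y = 0: (-12, 4) → (-12, -4); (-15, 1) → (-15, -1); (-3, -2) → (-3, 2); (-9, 3) → (-9, -3)
T5 shear: x ← x + 1/2·y: (-12, -4) → (-14, -4); (-15, -1) → (-31/2, -1); (-3, 2) → (-2, 2); (-9, -3) → (-21/2, -3)
T6 rotate counter-clockwise with cos θ = -7/25, sin θ = 24/25: (-14, -4) → (194/25, -308/25); (-31/2, -1) → (53/10, -73/5); (-2, 2) → (-34/25, -62/25); (-21/2, -3) → (291/50, -231/25)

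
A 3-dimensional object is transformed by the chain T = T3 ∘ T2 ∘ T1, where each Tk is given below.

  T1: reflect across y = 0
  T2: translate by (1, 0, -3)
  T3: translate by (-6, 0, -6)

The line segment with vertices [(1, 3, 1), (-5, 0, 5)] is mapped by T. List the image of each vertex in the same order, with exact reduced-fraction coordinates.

T1 reflect across y = 0: (1, 3, 1) → (1, -3, 1); (-5, 0, 5) → (-5, 0, 5)
T2 translate by (1, 0, -3): (1, -3, 1) → (2, -3, -2); (-5, 0, 5) → (-4, 0, 2)
T3 translate by (-6, 0, -6): (2, -3, -2) → (-4, -3, -8); (-4, 0, 2) → (-10, 0, -4)

image vertices: (-4, -3, -8), (-10, 0, -4)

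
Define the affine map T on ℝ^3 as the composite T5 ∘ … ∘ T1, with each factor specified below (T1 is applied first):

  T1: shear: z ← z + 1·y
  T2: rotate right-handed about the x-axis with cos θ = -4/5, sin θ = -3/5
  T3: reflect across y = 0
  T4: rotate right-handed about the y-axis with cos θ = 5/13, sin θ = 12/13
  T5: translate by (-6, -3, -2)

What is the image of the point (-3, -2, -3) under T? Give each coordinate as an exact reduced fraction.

T1 shear: z ← z + 1·y: (-3, -2, -3) → (-3, -2, -5)
T2 rotate right-handed about the x-axis with cos θ = -4/5, sin θ = -3/5: (-3, -2, -5) → (-3, -7/5, 26/5)
T3 reflect across y = 0: (-3, -7/5, 26/5) → (-3, 7/5, 26/5)
T4 rotate right-handed about the y-axis with cos θ = 5/13, sin θ = 12/13: (-3, 7/5, 26/5) → (237/65, 7/5, 62/13)
T5 translate by (-6, -3, -2): (237/65, 7/5, 62/13) → (-153/65, -8/5, 36/13)

T(p) = (-153/65, -8/5, 36/13)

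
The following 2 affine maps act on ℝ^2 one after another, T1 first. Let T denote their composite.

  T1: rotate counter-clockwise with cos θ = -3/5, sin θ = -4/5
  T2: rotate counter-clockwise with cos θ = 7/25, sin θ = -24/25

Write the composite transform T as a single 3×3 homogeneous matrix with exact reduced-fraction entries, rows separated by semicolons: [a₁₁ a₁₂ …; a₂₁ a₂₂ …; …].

T1 = [-3/5 4/5 0; -4/5 -3/5 0; 0 0 1]
T2·T1 = [-117/125 -44/125 0; 44/125 -117/125 0; 0 0 1]

T = [-117/125 -44/125 0; 44/125 -117/125 0; 0 0 1]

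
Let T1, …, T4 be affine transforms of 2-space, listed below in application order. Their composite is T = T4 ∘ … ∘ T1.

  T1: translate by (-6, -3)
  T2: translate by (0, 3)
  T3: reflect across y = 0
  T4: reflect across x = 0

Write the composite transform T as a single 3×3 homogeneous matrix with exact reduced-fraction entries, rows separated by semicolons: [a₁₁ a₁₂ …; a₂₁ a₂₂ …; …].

T = [-1 0 6; 0 -1 0; 0 0 1]

T1 = [1 0 -6; 0 1 -3; 0 0 1]
T2·T1 = [1 0 -6; 0 1 0; 0 0 1]
T3·…·T1 = [1 0 -6; 0 -1 0; 0 0 1]
T4·…·T1 = [-1 0 6; 0 -1 0; 0 0 1]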